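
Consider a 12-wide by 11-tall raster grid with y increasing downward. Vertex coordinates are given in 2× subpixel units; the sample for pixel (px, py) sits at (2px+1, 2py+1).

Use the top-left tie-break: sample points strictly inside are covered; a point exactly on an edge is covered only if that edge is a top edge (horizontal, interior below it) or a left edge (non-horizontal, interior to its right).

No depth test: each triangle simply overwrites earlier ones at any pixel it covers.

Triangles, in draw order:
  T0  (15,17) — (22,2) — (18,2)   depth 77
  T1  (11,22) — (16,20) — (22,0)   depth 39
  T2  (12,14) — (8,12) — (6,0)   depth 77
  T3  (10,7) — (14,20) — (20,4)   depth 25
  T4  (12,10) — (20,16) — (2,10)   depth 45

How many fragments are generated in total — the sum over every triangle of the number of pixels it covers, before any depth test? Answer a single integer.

T0:
  2·area = 60  (B↔C swapped to make it positive)
  edge (15, 17)→(18, 2): d=(3,-15) top-left  bias=+0
  edge (18, 2)→(22, 2): d=(4,0) top-left  bias=+0
  edge (22, 2)→(15, 17): d=(-7,15) right/bottom  bias=-1
    (9,1)@(19, 3): e=[18,4,38] → X
    (10,1)@(21, 3): e=[48,4,8] → X
    (11,1)@(23, 3): e=[78,4,-22] → .
    (9,2)@(19, 5): e=[24,12,24] → X
    (10,2)@(21, 5): e=[54,12,-6] → .
    (8,3)@(17, 7): e=[0,20,40] → X  [on edge]
    (10,3)@(21, 7): e=[60,20,-20] → .
    (8,4)@(17, 9): e=[6,28,26] → X
    (9,4)@(19, 9): e=[36,28,-4] → .
    (8,5)@(17, 11): e=[12,36,12] → X
    (9,5)@(19, 11): e=[42,36,-18] → .
    (8,6)@(17, 13): e=[18,44,-2] → .
    (7,8)@(15, 17): e=[0,60,0] → .  [on edge]
  covered (7 px):
    . . . . . . . . . . . .
    . . . . . . . . . X X .
    . . . . . . . . . X . .
    . . . . . . . . X X . .
    . . . . . . . . X . . .
    . . . . . . . . X . . .
    . . . . . . . . . . . .
    . . . . . . . . . . . .
    . . . . . . . . . . . .
    . . . . . . . . . . . .
    . . . . . . . . . . . .
T1:
  2·area = 88  (B↔C swapped to make it positive)
  edge (11, 22)→(22, 0): d=(11,-22) top-left  bias=+0
  edge (22, 0)→(16, 20): d=(-6,20) right/bottom  bias=-1
  edge (16, 20)→(11, 22): d=(-5,2) right/bottom  bias=-1
    (10,1)@(21, 3): e=[11,2,75] → X
    (11,1)@(23, 3): e=[55,-38,71] → .
    (10,2)@(21, 5): e=[33,-10,65] → .
    (9,3)@(19, 7): e=[11,18,59] → X
    (10,3)@(21, 7): e=[55,-22,55] → .
    (9,4)@(19, 9): e=[33,6,49] → X
    (10,4)@(21, 9): e=[77,-34,45] → .
    (8,5)@(17, 11): e=[11,34,43] → X
    (9,5)@(19, 11): e=[55,-6,39] → .
    (8,6)@(17, 13): e=[33,22,33] → X
    (9,6)@(19, 13): e=[77,-18,29] → .
    (7,7)@(15, 15): e=[11,50,27] → X
  covered (11 px):
    . . . . . . . . . . . .
    . . . . . . . . . . X .
    . . . . . . . . . . . .
    . . . . . . . . . X . .
    . . . . . . . . . X . .
    . . . . . . . . X . . .
    . . . . . . . . X . . .
    . . . . . . . X X . . .
    . . . . . . . X . . . .
    . . . . . . X X . . . .
    . . . . . . X . . . . .
T2:
  2·area = 44
  edge (12, 14)→(8, 12): d=(-4,-2) top-left  bias=+0
  edge (8, 12)→(6, 0): d=(-2,-12) top-left  bias=+0
  edge (6, 0)→(12, 14): d=(6,14) right/bottom  bias=-1
    (3,1)@(7, 3): e=[34,6,4] → X
    (4,1)@(9, 3): e=[38,30,-24] → .
    (3,2)@(7, 5): e=[26,2,16] → X
    (4,2)@(9, 5): e=[30,26,-12] → .
    (3,3)@(7, 7): e=[18,-2,28] → .
    (4,3)@(9, 7): e=[22,22,0] → .  [on edge]
    (4,4)@(9, 9): e=[14,18,12] → X
    (5,4)@(11, 9): e=[18,42,-16] → .
    (4,5)@(9, 11): e=[6,14,24] → X
    (5,5)@(11, 11): e=[10,38,-4] → .
    (4,6)@(9, 13): e=[-2,10,36] → .
    (5,6)@(11, 13): e=[2,34,8] → X
    (7,10)@(15, 21): e=[-22,66,0] → .  [on edge]
  covered (5 px):
    . . . . . . . . . . . .
    . . . X . . . . . . . .
    . . . X . . . . . . . .
    . . . . . . . . . . . .
    . . . . X . . . . . . .
    . . . . X . . . . . . .
    . . . . . X . . . . . .
    . . . . . . . . . . . .
    . . . . . . . . . . . .
    . . . . . . . . . . . .
    . . . . . . . . . . . .
T3:
  2·area = 142  (B↔C swapped to make it positive)
  edge (10, 7)→(20, 4): d=(10,-3) top-left  bias=+0
  edge (20, 4)→(14, 20): d=(-6,16) right/bottom  bias=-1
  edge (14, 20)→(10, 7): d=(-4,-13) top-left  bias=+0
    (8,2)@(17, 5): e=[1,42,99] → X
    (9,2)@(19, 5): e=[7,10,125] → X
    (10,2)@(21, 5): e=[13,-22,151] → .
    (5,3)@(11, 7): e=[3,126,13] → X
    (6,3)@(13, 7): e=[9,94,39] → X
    (7,3)@(15, 7): e=[15,62,65] → X
    (9,3)@(19, 7): e=[27,-2,117] → .
    (5,4)@(11, 9): e=[23,114,5] → X
    (9,4)@(19, 9): e=[47,-14,109] → .
    (5,5)@(11, 11): e=[43,102,-3] → .
    (6,5)@(13, 11): e=[49,70,23] → X
    (9,5)@(19, 11): e=[67,-26,101] → .
  covered (18 px):
    . . . . . . . . . . . .
    . . . . . . . . . . . .
    . . . . . . . . X X . .
    . . . . . X X X X . . .
    . . . . . X X X X . . .
    . . . . . . X X X . . .
    . . . . . . X X . . . .
    . . . . . . X X . . . .
    . . . . . . . X . . . .
    . . . . . . . . . . . .
    . . . . . . . . . . . .
T4:
  2·area = 60
  edge (12, 10)→(20, 16): d=(8,6) right/bottom  bias=-1
  edge (20, 16)→(2, 10): d=(-18,-6) top-left  bias=+0
  edge (2, 10)→(12, 10): d=(10,0) top-left  bias=+0
    (2,5)@(5, 11): e=[50,0,10] → X  [on edge]
    (3,5)@(7, 11): e=[38,12,10] → X
    (4,5)@(9, 11): e=[26,24,10] → X
    (5,5)@(11, 11): e=[14,36,10] → X
    (6,5)@(13, 11): e=[2,48,10] → X
    (7,5)@(15, 11): e=[-10,60,10] → .
    (2,6)@(5, 13): e=[66,-36,30] → .
    (3,6)@(7, 13): e=[54,-24,30] → .
    (4,6)@(9, 13): e=[42,-12,30] → .
    (5,6)@(11, 13): e=[30,0,30] → X  [on edge]
    (7,6)@(15, 13): e=[6,24,30] → X
    (8,6)@(17, 13): e=[-6,36,30] → .
    (8,7)@(17, 15): e=[10,0,50] → X  [on edge]
    (11,8)@(23, 17): e=[-10,0,70] → .  [on edge]
  covered (9 px):
    . . . . . . . . . . . .
    . . . . . . . . . . . .
    . . . . . . . . . . . .
    . . . . . . . . . . . .
    . . . . . . . . . . . .
    . . X X X X X . . . . .
    . . . . . X X X . . . .
    . . . . . . . . X . . .
    . . . . . . . . . . . .
    . . . . . . . . . . . .
    . . . . . . . . . . . .

Answer: 50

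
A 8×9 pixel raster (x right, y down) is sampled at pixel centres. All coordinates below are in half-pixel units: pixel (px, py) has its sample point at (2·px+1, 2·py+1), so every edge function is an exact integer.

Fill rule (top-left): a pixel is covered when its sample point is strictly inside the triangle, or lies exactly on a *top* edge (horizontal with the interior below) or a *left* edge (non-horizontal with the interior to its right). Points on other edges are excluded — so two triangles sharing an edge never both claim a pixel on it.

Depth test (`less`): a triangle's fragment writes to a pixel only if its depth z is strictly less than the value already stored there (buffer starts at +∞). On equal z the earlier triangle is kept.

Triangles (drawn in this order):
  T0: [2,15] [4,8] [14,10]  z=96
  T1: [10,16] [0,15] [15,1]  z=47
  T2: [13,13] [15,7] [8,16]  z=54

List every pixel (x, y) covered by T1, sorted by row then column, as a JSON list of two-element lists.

T0:
  2·area = 74
  edge (2, 15)→(4, 8): d=(2,-7) top-left  bias=+0
  edge (4, 8)→(14, 10): d=(10,2) right/bottom  bias=-1
  edge (14, 10)→(2, 15): d=(-12,5) right/bottom  bias=-1
    (2,4)@(5, 9): e=[9,8,57] → #
    (3,4)@(7, 9): e=[23,4,47] → #
    (4,4)@(9, 9): e=[37,0,37] → ·  [on edge]
    (2,5)@(5, 11): e=[13,28,33] → #
    (4,5)@(9, 11): e=[41,20,13] → #
    (5,5)@(11, 11): e=[55,16,3] → #
    (6,5)@(13, 11): e=[69,12,-7] → ·
    (1,6)@(3, 13): e=[3,52,19] → #
    (3,6)@(7, 13): e=[31,44,-1] → ·
    (4,6)@(9, 13): e=[45,40,-11] → ·
    (5,6)@(11, 13): e=[59,36,-21] → ·
    (1,7)@(3, 15): e=[7,72,-5] → ·
  covered (8 px):
    · · · · · · · ·
    · · · · · · · ·
    · · · · · · · ·
    · · · · · · · ·
    · · # # · · · ·
    · · # # # # · ·
    · # # · · · · ·
    · · · · · · · ·
    · · · · · · · ·
T1:
  2·area = 155
  edge (10, 16)→(0, 15): d=(-10,-1) top-left  bias=+0
  edge (0, 15)→(15, 1): d=(15,-14) top-left  bias=+0
  edge (15, 1)→(10, 16): d=(-5,15) right/bottom  bias=-1
    (7,0)@(15, 1): e=[155,0,0] → ·  [on edge]
    (6,1)@(13, 3): e=[133,2,20] → #
    (7,1)@(15, 3): e=[135,30,-10] → ·
    (5,2)@(11, 5): e=[111,4,40] → #
    (7,2)@(15, 5): e=[115,60,-20] → ·
    (4,3)@(9, 7): e=[89,6,60] → #
    (6,3)@(13, 7): e=[93,62,0] → ·  [on edge]
    (3,4)@(7, 9): e=[67,8,80] → #
    (6,4)@(13, 9): e=[73,92,-10] → ·
    (2,5)@(5, 11): e=[45,10,100] → #
    (6,5)@(13, 11): e=[53,122,-20] → ·
    (1,6)@(3, 13): e=[23,12,120] → #
    (5,6)@(11, 13): e=[31,124,0] → ·  [on edge]
  covered (21 px):
    · · · · · · · ·
    · · · · · · # ·
    · · · · · # # ·
    · · · · # # · ·
    · · · # # # · ·
    · · # # # # · ·
    · # # # # · · ·
    # # # # # · · ·
    · · · · · · · ·
T2:
  2·area = 24  (B↔C swapped to make it positive)
  edge (13, 13)→(8, 16): d=(-5,3) right/bottom  bias=-1
  edge (8, 16)→(15, 7): d=(7,-9) top-left  bias=+0
  edge (15, 7)→(13, 13): d=(-2,6) right/bottom  bias=-1
    (7,3)@(15, 7): e=[24,0,0] → ·  [on edge]
    (6,5)@(13, 11): e=[10,10,4] → #
    (7,5)@(15, 11): e=[4,28,-8] → ·
    (5,6)@(11, 13): e=[6,6,12] → #
    (6,6)@(13, 13): e=[0,24,0] → ·  [on edge]
    (4,7)@(9, 15): e=[2,2,20] → #
    (5,7)@(11, 15): e=[-4,20,8] → ·
    (4,8)@(9, 17): e=[-8,16,16] → ·
  covered (3 px):
    · · · · · · · ·
    · · · · · · · ·
    · · · · · · · ·
    · · · · · · · ·
    · · · · · · · ·
    · · · · · · # ·
    · · · · · # · ·
    · · · · # · · ·
    · · · · · · · ·

Result: [[6,1],[5,2],[6,2],[4,3],[5,3],[3,4],[4,4],[5,4],[2,5],[3,5],[4,5],[5,5],[1,6],[2,6],[3,6],[4,6],[0,7],[1,7],[2,7],[3,7],[4,7]]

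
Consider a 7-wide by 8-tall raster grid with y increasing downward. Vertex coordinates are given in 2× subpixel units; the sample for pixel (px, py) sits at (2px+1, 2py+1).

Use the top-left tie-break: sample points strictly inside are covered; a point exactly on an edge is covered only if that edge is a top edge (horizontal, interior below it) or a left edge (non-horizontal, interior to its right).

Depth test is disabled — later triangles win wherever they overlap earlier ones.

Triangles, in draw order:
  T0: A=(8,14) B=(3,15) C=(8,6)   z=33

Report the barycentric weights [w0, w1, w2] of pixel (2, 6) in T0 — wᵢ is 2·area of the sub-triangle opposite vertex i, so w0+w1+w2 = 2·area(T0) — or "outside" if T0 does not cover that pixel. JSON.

T0:
  2·area = 40
  edge (8, 14)→(3, 15): d=(-5,1) right/bottom  bias=-1
  edge (3, 15)→(8, 6): d=(5,-9) top-left  bias=+0
  edge (8, 6)→(8, 14): d=(0,8) right/bottom  bias=-1
    (3,4)@(7, 9): e=[26,6,8] → █
    (4,4)@(9, 9): e=[24,24,-8] → ·
    (3,5)@(7, 11): e=[16,16,8] → █
    (4,5)@(9, 11): e=[14,34,-8] → ·
    (2,6)@(5, 13): e=[8,8,24] → █
    (4,6)@(9, 13): e=[4,44,-8] → ·
    (6,6)@(13, 13): e=[0,80,-40] → ·  [on edge]
    (1,7)@(3, 15): e=[0,0,40] → ·  [on edge]
    (2,7)@(5, 15): e=[-2,18,24] → ·
    (3,7)@(7, 15): e=[-4,36,8] → ·
  covered (4 px):
    · · · · · · ·
    · · · · · · ·
    · · · · · · ·
    · · · · · · ·
    · · · █ · · ·
    · · · █ · · ·
    · · █ █ · · ·
    · · · · · · ·

Final: [8,24,8]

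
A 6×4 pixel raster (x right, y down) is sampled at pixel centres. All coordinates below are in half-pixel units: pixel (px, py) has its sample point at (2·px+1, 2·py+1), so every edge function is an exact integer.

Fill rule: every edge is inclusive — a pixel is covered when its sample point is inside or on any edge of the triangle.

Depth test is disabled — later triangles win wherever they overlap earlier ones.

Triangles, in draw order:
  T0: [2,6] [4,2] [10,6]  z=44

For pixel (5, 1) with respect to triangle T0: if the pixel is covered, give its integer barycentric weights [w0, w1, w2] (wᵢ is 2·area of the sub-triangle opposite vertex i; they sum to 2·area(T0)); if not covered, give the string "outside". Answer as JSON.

T0:
  2·area = 32
  edge (2, 6)→(4, 2): d=(2,-4) inclusive
  edge (4, 2)→(10, 6): d=(6,4) inclusive
  edge (10, 6)→(2, 6): d=(-8,0) inclusive
    (2,1)@(5, 3): e=[6,2,24] → X
    (3,1)@(7, 3): e=[14,-6,24] → .
    (1,2)@(3, 5): e=[2,22,8] → X
    (3,2)@(7, 5): e=[18,6,8] → X
    (4,2)@(9, 5): e=[26,-2,8] → .
    (1,3)@(3, 7): e=[6,34,-8] → .
    (2,3)@(5, 7): e=[14,26,-8] → .
    (3,3)@(7, 7): e=[22,18,-8] → .
  covered (4 px):
    . . . . . .
    . . X . . .
    . X X X . .
    . . . . . .

Final: "outside"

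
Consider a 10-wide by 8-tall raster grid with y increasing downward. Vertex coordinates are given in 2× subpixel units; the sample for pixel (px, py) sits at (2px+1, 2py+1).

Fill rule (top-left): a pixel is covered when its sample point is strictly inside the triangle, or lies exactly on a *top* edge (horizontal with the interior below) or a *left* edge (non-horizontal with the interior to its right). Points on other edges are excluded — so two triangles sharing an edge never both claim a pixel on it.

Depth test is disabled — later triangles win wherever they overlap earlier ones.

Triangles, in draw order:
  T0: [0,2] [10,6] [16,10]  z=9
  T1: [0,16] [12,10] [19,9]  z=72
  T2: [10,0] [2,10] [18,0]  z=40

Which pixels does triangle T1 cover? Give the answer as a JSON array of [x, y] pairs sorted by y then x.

T0:
  2·area = 16
  edge (0, 2)→(10, 6): d=(10,4) right/bottom  bias=-1
  edge (10, 6)→(16, 10): d=(6,4) right/bottom  bias=-1
  edge (16, 10)→(0, 2): d=(-16,-8) top-left  bias=+0
    (3,2)@(7, 5): e=[2,6,8] → #
    (4,2)@(9, 5): e=[-6,-2,24] → ·
    (3,3)@(7, 7): e=[22,18,-24] → ·
    (5,3)@(11, 7): e=[6,2,8] → #
    (6,3)@(13, 7): e=[-2,-6,24] → ·
    (5,4)@(11, 9): e=[26,14,-24] → ·
  covered (2 px):
    · · · · · · · · · ·
    · · · · · · · · · ·
    · · · # · · · · · ·
    · · · · · # · · · ·
    · · · · · · · · · ·
    · · · · · · · · · ·
    · · · · · · · · · ·
    · · · · · · · · · ·
T1:
  2·area = 30
  edge (0, 16)→(12, 10): d=(12,-6) top-left  bias=+0
  edge (12, 10)→(19, 9): d=(7,-1) top-left  bias=+0
  edge (19, 9)→(0, 16): d=(-19,7) right/bottom  bias=-1
    (9,4)@(19, 9): e=[30,0,0] → ·  [on edge]
    (2,5)@(5, 11): e=[-30,0,60] → ·  [on edge]
    (5,5)@(11, 11): e=[6,6,18] → #
    (6,5)@(13, 11): e=[18,8,4] → #
    (7,5)@(15, 11): e=[30,10,-10] → ·
    (3,6)@(7, 13): e=[6,16,8] → #
    (4,6)@(9, 13): e=[18,18,-6] → ·
    (5,6)@(11, 13): e=[30,20,-20] → ·
    (6,6)@(13, 13): e=[42,22,-34] → ·
    (3,7)@(7, 15): e=[30,30,-30] → ·
  covered (3 px):
    · · · · · · · · · ·
    · · · · · · · · · ·
    · · · · · · · · · ·
    · · · · · · · · · ·
    · · · · · · · · · ·
    · · · · · # # · · ·
    · · · # · · · · · ·
    · · · · · · · · · ·
T2:
  2·area = 80  (B↔C swapped to make it positive)
  edge (10, 0)→(18, 0): d=(8,0) top-left  bias=+0
  edge (18, 0)→(2, 10): d=(-16,10) right/bottom  bias=-1
  edge (2, 10)→(10, 0): d=(8,-10) top-left  bias=+0
    (5,0)@(11, 1): e=[8,54,18] → #
    (6,0)@(13, 1): e=[8,34,38] → #
    (7,0)@(15, 1): e=[8,14,58] → #
    (8,0)@(17, 1): e=[8,-6,78] → ·
    (4,1)@(9, 3): e=[24,42,14] → #
    (7,1)@(15, 3): e=[24,-18,74] → ·
    (3,2)@(7, 5): e=[40,30,10] → #
    (5,2)@(11, 5): e=[40,-10,50] → ·
    (6,2)@(13, 5): e=[40,-30,70] → ·
    (2,3)@(5, 7): e=[56,18,6] → #
    (3,3)@(7, 7): e=[56,-2,26] → ·
    (4,3)@(9, 7): e=[56,-22,46] → ·
  covered (10 px):
    · · · · · # # # · ·
    · · · · # # # · · ·
    · · · # # · · · · ·
    · · # · · · · · · ·
    · # · · · · · · · ·
    · · · · · · · · · ·
    · · · · · · · · · ·
    · · · · · · · · · ·

Answer: [[5,5],[6,5],[3,6]]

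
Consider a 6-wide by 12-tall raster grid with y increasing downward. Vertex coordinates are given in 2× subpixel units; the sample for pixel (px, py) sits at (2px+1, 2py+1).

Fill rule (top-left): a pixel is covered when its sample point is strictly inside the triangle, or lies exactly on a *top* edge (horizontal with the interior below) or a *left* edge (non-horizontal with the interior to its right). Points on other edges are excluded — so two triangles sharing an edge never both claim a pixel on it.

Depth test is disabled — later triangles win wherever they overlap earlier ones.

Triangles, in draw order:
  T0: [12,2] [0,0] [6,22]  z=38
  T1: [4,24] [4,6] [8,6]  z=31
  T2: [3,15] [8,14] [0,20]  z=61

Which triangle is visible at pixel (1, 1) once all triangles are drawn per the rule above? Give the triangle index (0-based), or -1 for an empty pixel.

T0:
  2·area = 252  (B↔C swapped to make it positive)
  edge (12, 2)→(6, 22): d=(-6,20) right/bottom  bias=-1
  edge (6, 22)→(0, 0): d=(-6,-22) top-left  bias=+0
  edge (0, 0)→(12, 2): d=(12,2) right/bottom  bias=-1
    (0,0)@(1, 1): e=[226,16,10] → █
    (1,0)@(3, 1): e=[186,60,6] → █
    (2,0)@(5, 1): e=[146,104,2] → █
    (3,0)@(7, 1): e=[106,148,-2] → ·
    (0,1)@(1, 3): e=[214,4,34] → █
    (3,1)@(7, 3): e=[94,136,22] → █
    (4,1)@(9, 3): e=[54,180,18] → █
    (5,1)@(11, 3): e=[14,224,14] → █
    (0,2)@(1, 5): e=[202,-8,58] → ·
    (1,2)@(3, 5): e=[162,36,54] → █
    (1,3)@(3, 7): e=[150,24,78] → █
    (5,3)@(11, 7): e=[-10,200,62] → ·
    (1,5)@(3, 11): e=[126,0,126] → █  [on edge]
  covered (32 px):
    █ █ █ · · ·
    █ █ █ █ █ █
    · █ █ █ █ █
    · █ █ █ █ ·
    · █ █ █ █ ·
    · █ █ █ █ ·
    · · █ █ · ·
    · · █ █ · ·
    · · █ █ · ·
    · · · · · ·
    · · · · · ·
    · · · · · ·
T1:
  2·area = 72
  edge (4, 24)→(4, 6): d=(0,-18) top-left  bias=+0
  edge (4, 6)→(8, 6): d=(4,0) top-left  bias=+0
  edge (8, 6)→(4, 24): d=(-4,18) right/bottom  bias=-1
    (2,3)@(5, 7): e=[18,4,50] → █
    (3,3)@(7, 7): e=[54,4,14] → █
    (4,3)@(9, 7): e=[90,4,-22] → ·
    (2,4)@(5, 9): e=[18,12,42] → █
    (4,4)@(9, 9): e=[90,12,-30] → ·
    (2,5)@(5, 11): e=[18,20,34] → █
    (3,5)@(7, 11): e=[54,20,-2] → ·
    (2,6)@(5, 13): e=[18,28,26] → █
    (3,6)@(7, 13): e=[54,28,-10] → ·
    (2,7)@(5, 15): e=[18,36,18] → █
    (3,7)@(7, 15): e=[54,36,-18] → ·
    (2,8)@(5, 17): e=[18,44,10] → █
  covered (9 px):
    · · · · · ·
    · · · · · ·
    · · · · · ·
    · · █ █ · ·
    · · █ █ · ·
    · · █ · · ·
    · · █ · · ·
    · · █ · · ·
    · · █ · · ·
    · · █ · · ·
    · · · · · ·
    · · · · · ·
T2:
  2·area = 22
  edge (3, 15)→(8, 14): d=(5,-1) top-left  bias=+0
  edge (8, 14)→(0, 20): d=(-8,6) right/bottom  bias=-1
  edge (0, 20)→(3, 15): d=(3,-5) top-left  bias=+0
    (4,2)@(9, 5): e=[-44,66,0] → ·  [on edge]
    (1,7)@(3, 15): e=[0,22,0] → █  [on edge]
    (2,7)@(5, 15): e=[2,10,10] → █
    (3,7)@(7, 15): e=[4,-2,20] → ·
    (1,8)@(3, 17): e=[10,6,6] → █
    (2,8)@(5, 17): e=[12,-6,16] → ·
    (0,9)@(1, 19): e=[18,2,2] → █
    (1,9)@(3, 19): e=[20,-10,12] → ·
    (0,10)@(1, 21): e=[28,-14,8] → ·
  covered (4 px):
    · · · · · ·
    · · · · · ·
    · · · · · ·
    · · · · · ·
    · · · · · ·
    · · · · · ·
    · · · · · ·
    · █ █ · · ·
    · █ · · · ·
    █ · · · · ·
    · · · · · ·
    · · · · · ·

Z-buffer (winner per pixel, '.' = empty):
  0 0 0 . . .
  0 0 0 0 0 0
  . 0 0 0 0 0
  . 0 1 1 0 .
  . 0 1 1 0 .
  . 0 1 0 0 .
  . . 1 0 . .
  . 2 2 0 . .
  . 2 1 0 . .
  2 . 1 . . .
  . . . . . .
  . . . . . .

Answer: 0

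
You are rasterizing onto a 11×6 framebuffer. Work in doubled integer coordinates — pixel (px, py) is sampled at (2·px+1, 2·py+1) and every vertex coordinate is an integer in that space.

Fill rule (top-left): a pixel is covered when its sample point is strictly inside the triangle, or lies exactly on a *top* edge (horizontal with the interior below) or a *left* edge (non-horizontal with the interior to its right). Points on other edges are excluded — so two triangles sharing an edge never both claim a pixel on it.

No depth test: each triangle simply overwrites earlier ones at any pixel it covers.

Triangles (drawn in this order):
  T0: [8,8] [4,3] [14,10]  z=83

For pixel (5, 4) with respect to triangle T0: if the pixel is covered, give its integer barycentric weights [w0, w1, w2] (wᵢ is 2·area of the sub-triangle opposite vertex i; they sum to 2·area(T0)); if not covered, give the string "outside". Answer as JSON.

T0:
  2·area = 22
  edge (8, 8)→(4, 3): d=(-4,-5) top-left  bias=+0
  edge (4, 3)→(14, 10): d=(10,7) right/bottom  bias=-1
  edge (14, 10)→(8, 8): d=(-6,-2) top-left  bias=+0
    (2,3)@(5, 7): e=[-11,33,0] → ·  [on edge]
    (4,3)@(9, 7): e=[9,5,8] → █
    (5,3)@(11, 7): e=[19,-9,12] → ·
    (4,4)@(9, 9): e=[1,25,-4] → ·
    (5,4)@(11, 9): e=[11,11,0] → █  [on edge]
    (6,4)@(13, 9): e=[21,-3,4] → ·
    (5,5)@(11, 11): e=[3,31,-12] → ·
    (8,5)@(17, 11): e=[33,-11,0] → ·  [on edge]
  covered (2 px):
    · · · · · · · · · · ·
    · · · · · · · · · · ·
    · · · · · · · · · · ·
    · · · · █ · · · · · ·
    · · · · · █ · · · · ·
    · · · · · · · · · · ·

Final: [11,0,11]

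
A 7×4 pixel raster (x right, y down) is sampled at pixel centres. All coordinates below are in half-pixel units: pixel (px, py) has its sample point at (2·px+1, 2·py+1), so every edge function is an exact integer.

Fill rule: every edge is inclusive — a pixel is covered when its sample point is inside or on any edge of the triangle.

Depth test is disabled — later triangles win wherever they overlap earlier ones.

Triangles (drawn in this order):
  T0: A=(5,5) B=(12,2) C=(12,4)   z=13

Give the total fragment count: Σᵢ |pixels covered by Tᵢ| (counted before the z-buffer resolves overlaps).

T0:
  2·area = 14
  edge (5, 5)→(12, 2): d=(7,-3) inclusive
  edge (12, 2)→(12, 4): d=(0,2) inclusive
  edge (12, 4)→(5, 5): d=(-7,1) inclusive
    (5,1)@(11, 3): e=[4,2,8] → █
    (6,1)@(13, 3): e=[10,-2,6] → ·
    (2,2)@(5, 5): e=[0,14,0] → █  [on edge]
    (3,2)@(7, 5): e=[6,10,-2] → ·
    (5,2)@(11, 5): e=[18,2,-6] → ·
    (2,3)@(5, 7): e=[14,14,-14] → ·
  covered (2 px):
    · · · · · · ·
    · · · · · █ ·
    · · █ · · · ·
    · · · · · · ·

Final: 2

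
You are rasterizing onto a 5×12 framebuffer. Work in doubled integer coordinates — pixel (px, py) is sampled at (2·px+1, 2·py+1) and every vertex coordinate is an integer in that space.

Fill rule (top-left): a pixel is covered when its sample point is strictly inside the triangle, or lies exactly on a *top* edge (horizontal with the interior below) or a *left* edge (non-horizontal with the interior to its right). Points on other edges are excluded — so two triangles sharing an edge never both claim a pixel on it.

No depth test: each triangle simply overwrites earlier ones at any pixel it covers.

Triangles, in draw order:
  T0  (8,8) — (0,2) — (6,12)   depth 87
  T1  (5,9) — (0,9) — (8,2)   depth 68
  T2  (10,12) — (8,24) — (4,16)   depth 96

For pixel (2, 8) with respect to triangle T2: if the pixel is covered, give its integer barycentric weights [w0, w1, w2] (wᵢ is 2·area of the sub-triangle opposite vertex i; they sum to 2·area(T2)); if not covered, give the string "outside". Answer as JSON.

T0:
  2·area = 44  (B↔C swapped to make it positive)
  edge (8, 8)→(6, 12): d=(-2,4) right/bottom  bias=-1
  edge (6, 12)→(0, 2): d=(-6,-10) top-left  bias=+0
  edge (0, 2)→(8, 8): d=(8,6) right/bottom  bias=-1
    (0,1)@(1, 3): e=[38,4,2] → X
    (1,1)@(3, 3): e=[30,24,-10] → .
    (0,2)@(1, 5): e=[34,-8,18] → .
    (1,2)@(3, 5): e=[26,12,6] → X
    (2,2)@(5, 5): e=[18,32,-6] → .
    (1,3)@(3, 7): e=[22,0,22] → X  [on edge]
    (2,3)@(5, 7): e=[14,20,10] → X
    (3,3)@(7, 7): e=[6,40,-2] → .
    (1,4)@(3, 9): e=[18,-12,38] → .
    (2,4)@(5, 9): e=[10,8,26] → X
    (3,4)@(7, 9): e=[2,28,14] → X
    (4,4)@(9, 9): e=[-6,48,2] → .
    (4,8)@(9, 17): e=[-22,0,66] → .  [on edge]
  covered (6 px):
    . . . . .
    X . . . .
    . X . . .
    . X X . .
    . . X X .
    . . . . .
    . . . . .
    . . . . .
    . . . . .
    . . . . .
    . . . . .
    . . . . .
T1:
  2·area = 35
  edge (5, 9)→(0, 9): d=(-5,0) right/bottom  bias=-1
  edge (0, 9)→(8, 2): d=(8,-7) top-left  bias=+0
  edge (8, 2)→(5, 9): d=(-3,7) right/bottom  bias=-1
    (3,1)@(7, 3): e=[30,1,4] → X
    (4,1)@(9, 3): e=[30,15,-10] → .
    (2,2)@(5, 5): e=[20,3,12] → X
    (3,2)@(7, 5): e=[20,17,-2] → .
    (1,3)@(3, 7): e=[10,5,20] → X
    (3,3)@(7, 7): e=[10,33,-8] → .
    (0,4)@(1, 9): e=[0,7,28] → .  [on edge]
    (1,4)@(3, 9): e=[0,21,14] → .  [on edge]
    (2,4)@(5, 9): e=[0,35,0] → .  [on edge]
    (3,4)@(7, 9): e=[0,49,-14] → .  [on edge]
    (4,4)@(9, 9): e=[0,63,-28] → .  [on edge]
  covered (4 px):
    . . . . .
    . . . X .
    . . X . .
    . X X . .
    . . . . .
    . . . . .
    . . . . .
    . . . . .
    . . . . .
    . . . . .
    . . . . .
    . . . . .
T2:
  2·area = 64
  edge (10, 12)→(8, 24): d=(-2,12) right/bottom  bias=-1
  edge (8, 24)→(4, 16): d=(-4,-8) top-left  bias=+0
  edge (4, 16)→(10, 12): d=(6,-4) top-left  bias=+0
    (4,6)@(9, 13): e=[10,52,2] → X
    (3,7)@(7, 15): e=[30,28,6] → X
    (2,8)@(5, 17): e=[50,4,10] → X
    (2,9)@(5, 19): e=[46,-4,22] → .
    (3,9)@(7, 19): e=[22,12,30] → X
    (4,9)@(9, 19): e=[-2,28,38] → .
    (3,10)@(7, 21): e=[18,4,42] → X
    (4,10)@(9, 21): e=[-6,20,50] → .
    (3,11)@(7, 23): e=[14,-4,54] → .
  covered (8 px):
    . . . . .
    . . . . .
    . . . . .
    . . . . .
    . . . . .
    . . . . .
    . . . . X
    . . . X X
    . . X X X
    . . . X .
    . . . X .
    . . . . .

Result: [4,10,50]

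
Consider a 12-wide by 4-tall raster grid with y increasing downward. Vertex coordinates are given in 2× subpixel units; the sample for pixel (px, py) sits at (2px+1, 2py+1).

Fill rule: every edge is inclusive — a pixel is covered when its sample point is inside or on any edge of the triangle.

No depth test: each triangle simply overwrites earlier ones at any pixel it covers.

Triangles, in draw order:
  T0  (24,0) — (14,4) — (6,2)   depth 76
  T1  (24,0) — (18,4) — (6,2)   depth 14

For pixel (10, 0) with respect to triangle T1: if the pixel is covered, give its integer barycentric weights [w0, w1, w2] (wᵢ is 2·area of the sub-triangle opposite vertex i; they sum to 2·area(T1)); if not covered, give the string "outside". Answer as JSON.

T0:
  2·area = 52
  edge (24, 0)→(14, 4): d=(-10,4) inclusive
  edge (14, 4)→(6, 2): d=(-8,-2) inclusive
  edge (6, 2)→(24, 0): d=(18,-2) inclusive
    (7,0)@(15, 1): e=[26,26,0] → █  [on edge]
    (8,0)@(17, 1): e=[18,30,4] → █
    (9,0)@(19, 1): e=[10,34,8] → █
    (10,0)@(21, 1): e=[2,38,12] → █
    (11,0)@(23, 1): e=[-6,42,16] → ·
    (5,1)@(11, 3): e=[22,2,28] → █
    (6,1)@(13, 3): e=[14,6,32] → █
    (8,1)@(17, 3): e=[-2,14,40] → ·
    (9,1)@(19, 3): e=[-10,18,44] → ·
    (10,1)@(21, 3): e=[-18,22,48] → ·
    (5,2)@(11, 5): e=[2,-14,64] → ·
    (6,2)@(13, 5): e=[-6,-10,68] → ·
  covered (7 px):
    · · · · · · · █ █ █ █ ·
    · · · · · █ █ █ · · · ·
    · · · · · · · · · · · ·
    · · · · · · · · · · · ·
T1:
  2·area = 60
  edge (24, 0)→(18, 4): d=(-6,4) inclusive
  edge (18, 4)→(6, 2): d=(-12,-2) inclusive
  edge (6, 2)→(24, 0): d=(18,-2) inclusive
    (7,0)@(15, 1): e=[30,30,0] → █  [on edge]
    (8,0)@(17, 1): e=[22,34,4] → █
    (9,0)@(19, 1): e=[14,38,8] → █
    (10,0)@(21, 1): e=[6,42,12] → █
    (11,0)@(23, 1): e=[-2,46,16] → ·
    (6,1)@(13, 3): e=[26,2,32] → █
    (10,1)@(21, 3): e=[-6,18,48] → ·
    (6,2)@(13, 5): e=[14,-22,68] → ·
    (7,2)@(15, 5): e=[6,-18,72] → ·
    (8,2)@(17, 5): e=[-2,-14,76] → ·
    (9,2)@(19, 5): e=[-10,-10,80] → ·
  covered (8 px):
    · · · · · · · █ █ █ █ ·
    · · · · · · █ █ █ █ · ·
    · · · · · · · · · · · ·
    · · · · · · · · · · · ·

Result: [42,12,6]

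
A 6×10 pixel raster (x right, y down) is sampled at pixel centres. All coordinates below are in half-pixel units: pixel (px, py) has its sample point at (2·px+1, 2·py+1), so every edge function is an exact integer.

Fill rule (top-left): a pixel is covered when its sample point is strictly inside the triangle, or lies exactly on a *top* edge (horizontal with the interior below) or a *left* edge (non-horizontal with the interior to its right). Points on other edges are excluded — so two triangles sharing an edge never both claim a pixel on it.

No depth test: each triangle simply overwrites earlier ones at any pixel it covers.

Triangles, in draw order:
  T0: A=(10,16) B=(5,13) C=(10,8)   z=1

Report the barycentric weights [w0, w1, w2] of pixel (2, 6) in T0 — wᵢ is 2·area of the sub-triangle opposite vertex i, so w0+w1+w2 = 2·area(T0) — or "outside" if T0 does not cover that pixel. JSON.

T0:
  2·area = 40
  edge (10, 16)→(5, 13): d=(-5,-3) top-left  bias=+0
  edge (5, 13)→(10, 8): d=(5,-5) top-left  bias=+0
  edge (10, 8)→(10, 16): d=(0,8) right/bottom  bias=-1
    (5,3)@(11, 7): e=[48,0,-8] → ·  [on edge]
    (4,4)@(9, 9): e=[32,0,8] → #  [on edge]
    (5,4)@(11, 9): e=[38,10,-8] → ·
    (3,5)@(7, 11): e=[16,0,24] → #  [on edge]
    (5,5)@(11, 11): e=[28,20,-8] → ·
    (2,6)@(5, 13): e=[0,0,40] → #  [on edge]
    (5,6)@(11, 13): e=[18,30,-8] → ·
    (1,7)@(3, 15): e=[-16,0,56] → ·  [on edge]
    (2,7)@(5, 15): e=[-10,10,40] → ·
    (3,7)@(7, 15): e=[-4,20,24] → ·
    (4,7)@(9, 15): e=[2,30,8] → #
    (5,7)@(11, 15): e=[8,40,-8] → ·
    (0,8)@(1, 17): e=[-32,0,72] → ·  [on edge]
  covered (7 px):
    · · · · · ·
    · · · · · ·
    · · · · · ·
    · · · · · ·
    · · · · # ·
    · · · # # ·
    · · # # # ·
    · · · · # ·
    · · · · · ·
    · · · · · ·

Result: [0,40,0]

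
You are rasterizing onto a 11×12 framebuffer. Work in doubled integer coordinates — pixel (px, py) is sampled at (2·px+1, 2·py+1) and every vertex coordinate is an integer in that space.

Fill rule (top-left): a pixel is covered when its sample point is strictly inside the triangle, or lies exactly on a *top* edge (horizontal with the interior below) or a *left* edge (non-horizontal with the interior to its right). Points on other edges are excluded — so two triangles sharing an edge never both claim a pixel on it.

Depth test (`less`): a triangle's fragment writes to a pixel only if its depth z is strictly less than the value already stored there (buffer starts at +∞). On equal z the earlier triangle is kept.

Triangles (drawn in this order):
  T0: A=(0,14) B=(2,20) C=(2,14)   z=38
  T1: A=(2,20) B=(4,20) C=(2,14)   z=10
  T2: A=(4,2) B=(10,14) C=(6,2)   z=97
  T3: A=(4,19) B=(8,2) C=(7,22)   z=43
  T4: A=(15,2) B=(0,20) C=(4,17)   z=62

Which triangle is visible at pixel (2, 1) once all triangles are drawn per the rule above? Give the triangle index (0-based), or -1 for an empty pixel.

T0:
  2·area = 12  (B↔C swapped to make it positive)
  edge (0, 14)→(2, 14): d=(2,0) top-left  bias=+0
  edge (2, 14)→(2, 20): d=(0,6) right/bottom  bias=-1
  edge (2, 20)→(0, 14): d=(-2,-6) top-left  bias=+0
    (0,7)@(1, 15): e=[2,6,4] → #
    (1,7)@(3, 15): e=[2,-6,16] → ·
    (0,8)@(1, 17): e=[6,6,0] → #  [on edge]
    (1,8)@(3, 17): e=[6,-6,12] → ·
    (0,9)@(1, 19): e=[10,6,-4] → ·
    (1,11)@(3, 23): e=[18,-6,0] → ·  [on edge]
  covered (2 px):
    · · · · · · · · · · ·
    · · · · · · · · · · ·
    · · · · · · · · · · ·
    · · · · · · · · · · ·
    · · · · · · · · · · ·
    · · · · · · · · · · ·
    · · · · · · · · · · ·
    # · · · · · · · · · ·
    # · · · · · · · · · ·
    · · · · · · · · · · ·
    · · · · · · · · · · ·
    · · · · · · · · · · ·
T1:
  2·area = 12  (B↔C swapped to make it positive)
  edge (2, 20)→(2, 14): d=(0,-6) top-left  bias=+0
  edge (2, 14)→(4, 20): d=(2,6) right/bottom  bias=-1
  edge (4, 20)→(2, 20): d=(-2,0) right/bottom  bias=-1
    (0,5)@(1, 11): e=[-6,0,18] → ·  [on edge]
    (1,8)@(3, 17): e=[6,0,6] → ·  [on edge]
    (1,9)@(3, 19): e=[6,4,2] → #
    (2,9)@(5, 19): e=[18,-8,2] → ·
    (1,10)@(3, 21): e=[6,8,-2] → ·
    (2,11)@(5, 23): e=[18,0,-6] → ·  [on edge]
  covered (1 px):
    · · · · · · · · · · ·
    · · · · · · · · · · ·
    · · · · · · · · · · ·
    · · · · · · · · · · ·
    · · · · · · · · · · ·
    · · · · · · · · · · ·
    · · · · · · · · · · ·
    · · · · · · · · · · ·
    · · · · · · · · · · ·
    · # · · · · · · · · ·
    · · · · · · · · · · ·
    · · · · · · · · · · ·
T2:
  2·area = 24  (B↔C swapped to make it positive)
  edge (4, 2)→(6, 2): d=(2,0) top-left  bias=+0
  edge (6, 2)→(10, 14): d=(4,12) right/bottom  bias=-1
  edge (10, 14)→(4, 2): d=(-6,-12) top-left  bias=+0
    (2,1)@(5, 3): e=[2,16,6] → #
    (3,1)@(7, 3): e=[2,-8,30] → ·
    (2,2)@(5, 5): e=[6,24,-6] → ·
    (3,2)@(7, 5): e=[6,0,18] → ·  [on edge]
    (3,3)@(7, 7): e=[10,8,6] → #
    (4,3)@(9, 7): e=[10,-16,30] → ·
    (3,4)@(7, 9): e=[14,16,-6] → ·
    (4,5)@(9, 11): e=[18,0,6] → ·  [on edge]
    (5,8)@(11, 17): e=[30,0,-6] → ·  [on edge]
    (6,11)@(13, 23): e=[42,0,-18] → ·  [on edge]
  covered (2 px):
    · · · · · · · · · · ·
    · · # · · · · · · · ·
    · · · · · · · · · · ·
    · · · # · · · · · · ·
    · · · · · · · · · · ·
    · · · · · · · · · · ·
    · · · · · · · · · · ·
    · · · · · · · · · · ·
    · · · · · · · · · · ·
    · · · · · · · · · · ·
    · · · · · · · · · · ·
    · · · · · · · · · · ·
T3:
  2·area = 63
  edge (4, 19)→(8, 2): d=(4,-17) top-left  bias=+0
  edge (8, 2)→(7, 22): d=(-1,20) right/bottom  bias=-1
  edge (7, 22)→(4, 19): d=(-3,-3) top-left  bias=+0
    (3,3)@(7, 7): e=[3,15,45] → #
    (4,3)@(9, 7): e=[37,-25,51] → ·
    (3,4)@(7, 9): e=[11,13,39] → #
    (4,4)@(9, 9): e=[45,-27,45] → ·
    (3,5)@(7, 11): e=[19,11,33] → #
    (4,5)@(9, 11): e=[53,-29,39] → ·
    (3,6)@(7, 13): e=[27,9,27] → #
    (4,6)@(9, 13): e=[61,-31,33] → ·
    (2,7)@(5, 15): e=[1,47,15] → #
    (4,7)@(9, 15): e=[69,-33,27] → ·
    (2,8)@(5, 17): e=[9,45,9] → #
    (4,8)@(9, 17): e=[77,-35,21] → ·
  covered (11 px):
    · · · · · · · · · · ·
    · · · · · · · · · · ·
    · · · · · · · · · · ·
    · · · # · · · · · · ·
    · · · # · · · · · · ·
    · · · # · · · · · · ·
    · · · # · · · · · · ·
    · · # # · · · · · · ·
    · · # # · · · · · · ·
    · · # # · · · · · · ·
    · · · # · · · · · · ·
    · · · · · · · · · · ·
T4:
  2·area = 27  (B↔C swapped to make it positive)
  edge (15, 2)→(4, 17): d=(-11,15) right/bottom  bias=-1
  edge (4, 17)→(0, 20): d=(-4,3) right/bottom  bias=-1
  edge (0, 20)→(15, 2): d=(15,-18) top-left  bias=+0
    (5,3)@(11, 7): e=[5,19,3] → #
    (6,3)@(13, 7): e=[-25,13,39] → ·
    (5,4)@(11, 9): e=[-17,11,33] → ·
    (2,7)@(5, 15): e=[7,5,15] → #
    (3,7)@(7, 15): e=[-23,-1,51] → ·
    (1,8)@(3, 17): e=[15,3,9] → #
    (2,8)@(5, 17): e=[-15,-3,45] → ·
    (0,9)@(1, 19): e=[23,1,3] → #
    (1,9)@(3, 19): e=[-7,-5,39] → ·
    (0,10)@(1, 21): e=[1,-7,33] → ·
  covered (4 px):
    · · · · · · · · · · ·
    · · · · · · · · · · ·
    · · · · · · · · · · ·
    · · · · · # · · · · ·
    · · · · · · · · · · ·
    · · · · · · · · · · ·
    · · · · · · · · · · ·
    · · # · · · · · · · ·
    · # · · · · · · · · ·
    # · · · · · · · · · ·
    · · · · · · · · · · ·
    · · · · · · · · · · ·

Z-buffer (winner per pixel, '.' = empty):
  . . . . . . . . . . .
  . . 2 . . . . . . . .
  . . . . . . . . . . .
  . . . 3 . 4 . . . . .
  . . . 3 . . . . . . .
  . . . 3 . . . . . . .
  . . . 3 . . . . . . .
  0 . 3 3 . . . . . . .
  0 4 3 3 . . . . . . .
  4 1 3 3 . . . . . . .
  . . . 3 . . . . . . .
  . . . . . . . . . . .

Answer: 2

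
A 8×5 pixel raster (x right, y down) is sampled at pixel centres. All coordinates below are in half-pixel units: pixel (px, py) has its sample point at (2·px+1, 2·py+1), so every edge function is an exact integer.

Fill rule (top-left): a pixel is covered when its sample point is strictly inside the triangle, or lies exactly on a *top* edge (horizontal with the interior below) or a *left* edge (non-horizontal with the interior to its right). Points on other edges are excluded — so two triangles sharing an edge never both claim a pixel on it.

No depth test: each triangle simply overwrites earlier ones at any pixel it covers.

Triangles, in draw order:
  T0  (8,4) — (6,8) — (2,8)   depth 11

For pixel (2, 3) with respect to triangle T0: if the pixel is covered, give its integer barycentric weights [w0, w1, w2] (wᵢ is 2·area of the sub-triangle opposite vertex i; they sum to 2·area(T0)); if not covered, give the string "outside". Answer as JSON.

T0:
  2·area = 16
  edge (8, 4)→(6, 8): d=(-2,4) right/bottom  bias=-1
  edge (6, 8)→(2, 8): d=(-4,0) right/bottom  bias=-1
  edge (2, 8)→(8, 4): d=(6,-4) top-left  bias=+0
    (3,2)@(7, 5): e=[2,12,2] → █
    (4,2)@(9, 5): e=[-6,12,10] → ·
    (2,3)@(5, 7): e=[6,4,6] → █
    (3,3)@(7, 7): e=[-2,4,14] → ·
    (2,4)@(5, 9): e=[2,-4,18] → ·
  covered (2 px):
    · · · · · · · ·
    · · · · · · · ·
    · · · █ · · · ·
    · · █ · · · · ·
    · · · · · · · ·

Result: [4,6,6]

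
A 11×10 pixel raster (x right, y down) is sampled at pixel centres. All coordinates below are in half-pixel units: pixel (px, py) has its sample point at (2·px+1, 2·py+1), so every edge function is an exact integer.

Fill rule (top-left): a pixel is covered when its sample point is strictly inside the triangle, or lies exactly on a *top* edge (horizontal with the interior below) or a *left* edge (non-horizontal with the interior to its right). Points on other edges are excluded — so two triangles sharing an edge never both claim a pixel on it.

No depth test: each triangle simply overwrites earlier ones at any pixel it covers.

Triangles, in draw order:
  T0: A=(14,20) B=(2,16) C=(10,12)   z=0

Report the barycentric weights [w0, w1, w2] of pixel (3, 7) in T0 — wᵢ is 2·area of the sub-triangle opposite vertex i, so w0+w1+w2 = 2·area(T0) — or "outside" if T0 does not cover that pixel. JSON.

T0:
  2·area = 80
  edge (14, 20)→(2, 16): d=(-12,-4) top-left  bias=+0
  edge (2, 16)→(10, 12): d=(8,-4) top-left  bias=+0
  edge (10, 12)→(14, 20): d=(4,8) right/bottom  bias=-1
    (4,6)@(9, 13): e=[64,4,12] → X
    (5,6)@(11, 13): e=[72,12,-4] → .
    (2,7)@(5, 15): e=[24,4,52] → X
    (3,7)@(7, 15): e=[32,12,36] → X
    (5,7)@(11, 15): e=[48,28,4] → X
    (6,7)@(13, 15): e=[56,36,-12] → .
    (2,8)@(5, 17): e=[0,20,60] → X  [on edge]
    (6,8)@(13, 17): e=[32,52,-4] → .
    (2,9)@(5, 19): e=[-24,36,68] → .
    (3,9)@(7, 19): e=[-16,44,52] → .
    (4,9)@(9, 19): e=[-8,52,36] → .
    (5,9)@(11, 19): e=[0,60,20] → X  [on edge]
  covered (11 px):
    . . . . . . . . . . .
    . . . . . . . . . . .
    . . . . . . . . . . .
    . . . . . . . . . . .
    . . . . . . . . . . .
    . . . . . . . . . . .
    . . . . X . . . . . .
    . . X X X X . . . . .
    . . X X X X . . . . .
    . . . . . X X . . . .

Final: [12,36,32]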